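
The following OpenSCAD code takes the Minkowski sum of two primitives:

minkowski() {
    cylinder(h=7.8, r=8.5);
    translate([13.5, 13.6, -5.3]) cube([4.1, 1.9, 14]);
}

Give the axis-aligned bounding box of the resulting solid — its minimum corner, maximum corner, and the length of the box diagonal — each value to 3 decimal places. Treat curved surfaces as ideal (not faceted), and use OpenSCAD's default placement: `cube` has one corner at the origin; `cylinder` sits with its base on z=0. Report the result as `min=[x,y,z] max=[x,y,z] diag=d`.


min=[5.000,5.100,-5.300] max=[26.100,24.000,16.500] diag=35.744

A = translate([13.5, 13.6, -5.3]) cube([4.1, 1.9, 14]) → bbox [13.5,13.6,-5.3] .. [17.6,15.5,8.7]
B = cylinder(h=7.8, r=8.5) → bbox [-8.5,-8.5,0] .. [8.5,8.5,7.8]
lo = A.lo+B.lo = [13.5-8.5, 13.6-8.5, -5.3+0] = [5.000,5.100,-5.300]
hi = A.hi+B.hi = [17.6+8.5, 15.5+8.5, 8.7+7.8] = [26.100,24.000,16.500]
diag = √(21.1²+18.9²+21.8²) = √1277.66 = 35.744


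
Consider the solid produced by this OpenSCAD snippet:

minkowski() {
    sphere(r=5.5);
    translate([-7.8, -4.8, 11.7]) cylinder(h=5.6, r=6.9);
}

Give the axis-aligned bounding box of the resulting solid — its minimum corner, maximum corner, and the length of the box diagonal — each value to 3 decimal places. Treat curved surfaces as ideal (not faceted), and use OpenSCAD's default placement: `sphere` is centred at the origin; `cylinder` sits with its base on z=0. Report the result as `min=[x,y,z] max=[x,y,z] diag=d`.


A = translate([-7.8, -4.8, 11.7]) cylinder(h=5.6, r=6.9) → bbox [-14.7,-11.7,11.7] .. [-0.9,2.1,17.3]
B = sphere(r=5.5) → bbox [-5.5,-5.5,-5.5] .. [5.5,5.5,5.5]
lo = A.lo+B.lo = [-14.7-5.5, -11.7-5.5, 11.7-5.5] = [-20.200,-17.200,6.200]
hi = A.hi+B.hi = [-0.9+5.5, 2.1+5.5, 17.3+5.5] = [4.600,7.600,22.800]
diag = √(24.8²+24.8²+16.6²) = √1505.64 = 38.803

min=[-20.200,-17.200,6.200] max=[4.600,7.600,22.800] diag=38.803


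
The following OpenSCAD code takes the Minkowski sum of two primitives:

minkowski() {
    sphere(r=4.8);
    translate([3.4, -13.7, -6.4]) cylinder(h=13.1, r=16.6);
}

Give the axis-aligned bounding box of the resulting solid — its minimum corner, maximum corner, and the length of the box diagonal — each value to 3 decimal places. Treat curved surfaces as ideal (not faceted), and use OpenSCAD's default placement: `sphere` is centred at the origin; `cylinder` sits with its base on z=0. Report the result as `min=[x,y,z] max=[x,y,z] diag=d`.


A = translate([3.4, -13.7, -6.4]) cylinder(h=13.1, r=16.6) → bbox [-13.2,-30.3,-6.4] .. [20,2.9,6.7]
B = sphere(r=4.8) → bbox [-4.8,-4.8,-4.8] .. [4.8,4.8,4.8]
lo = A.lo+B.lo = [-13.2-4.8, -30.3-4.8, -6.4-4.8] = [-18.000,-35.100,-11.200]
hi = A.hi+B.hi = [20+4.8, 2.9+4.8, 6.7+4.8] = [24.800,7.700,11.500]
diag = √(42.8²+42.8²+22.7²) = √4178.97 = 64.645

min=[-18.000,-35.100,-11.200] max=[24.800,7.700,11.500] diag=64.645


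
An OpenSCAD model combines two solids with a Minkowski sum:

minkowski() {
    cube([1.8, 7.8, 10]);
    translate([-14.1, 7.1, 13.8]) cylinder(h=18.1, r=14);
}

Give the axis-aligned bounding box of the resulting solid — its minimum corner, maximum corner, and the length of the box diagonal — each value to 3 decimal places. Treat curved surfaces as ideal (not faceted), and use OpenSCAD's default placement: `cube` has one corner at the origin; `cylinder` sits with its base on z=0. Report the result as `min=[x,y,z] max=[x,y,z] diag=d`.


min=[-28.100,-6.900,13.800] max=[1.700,28.900,41.900] diag=54.399

A = translate([-14.1, 7.1, 13.8]) cylinder(h=18.1, r=14) → bbox [-28.1,-6.9,13.8] .. [-0.1,21.1,31.9]
B = cube([1.8, 7.8, 10]) → bbox [0,0,0] .. [1.8,7.8,10]
lo = A.lo+B.lo = [-28.1+0, -6.9+0, 13.8+0] = [-28.100,-6.900,13.800]
hi = A.hi+B.hi = [-0.1+1.8, 21.1+7.8, 31.9+10] = [1.700,28.900,41.900]
diag = √(29.8²+35.8²+28.1²) = √2959.29 = 54.399


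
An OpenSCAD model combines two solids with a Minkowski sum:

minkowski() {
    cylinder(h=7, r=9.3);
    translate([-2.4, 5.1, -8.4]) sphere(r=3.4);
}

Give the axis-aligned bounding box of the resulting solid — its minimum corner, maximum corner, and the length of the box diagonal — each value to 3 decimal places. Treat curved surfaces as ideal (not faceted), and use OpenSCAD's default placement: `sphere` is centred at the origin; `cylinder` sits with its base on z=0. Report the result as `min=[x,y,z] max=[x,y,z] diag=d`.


A = translate([-2.4, 5.1, -8.4]) sphere(r=3.4) → bbox [-5.8,1.7,-11.8] .. [1,8.5,-5]
B = cylinder(h=7, r=9.3) → bbox [-9.3,-9.3,0] .. [9.3,9.3,7]
lo = A.lo+B.lo = [-5.8-9.3, 1.7-9.3, -11.8+0] = [-15.100,-7.600,-11.800]
hi = A.hi+B.hi = [1+9.3, 8.5+9.3, -5+7] = [10.300,17.800,2.000]
diag = √(25.4²+25.4²+13.8²) = √1480.76 = 38.481

min=[-15.100,-7.600,-11.800] max=[10.300,17.800,2.000] diag=38.481


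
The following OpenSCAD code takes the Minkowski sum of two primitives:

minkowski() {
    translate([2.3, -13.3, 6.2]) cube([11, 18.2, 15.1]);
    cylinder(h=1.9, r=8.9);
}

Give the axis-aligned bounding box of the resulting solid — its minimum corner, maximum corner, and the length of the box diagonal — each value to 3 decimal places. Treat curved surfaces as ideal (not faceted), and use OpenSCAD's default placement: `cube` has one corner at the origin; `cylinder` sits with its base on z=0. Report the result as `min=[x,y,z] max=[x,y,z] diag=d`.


min=[-6.600,-22.200,6.200] max=[22.200,13.800,23.200] diag=49.137

A = translate([2.3, -13.3, 6.2]) cube([11, 18.2, 15.1]) → bbox [2.3,-13.3,6.2] .. [13.3,4.9,21.3]
B = cylinder(h=1.9, r=8.9) → bbox [-8.9,-8.9,0] .. [8.9,8.9,1.9]
lo = A.lo+B.lo = [2.3-8.9, -13.3-8.9, 6.2+0] = [-6.600,-22.200,6.200]
hi = A.hi+B.hi = [13.3+8.9, 4.9+8.9, 21.3+1.9] = [22.200,13.800,23.200]
diag = √(28.8²+36²+17²) = √2414.44 = 49.137


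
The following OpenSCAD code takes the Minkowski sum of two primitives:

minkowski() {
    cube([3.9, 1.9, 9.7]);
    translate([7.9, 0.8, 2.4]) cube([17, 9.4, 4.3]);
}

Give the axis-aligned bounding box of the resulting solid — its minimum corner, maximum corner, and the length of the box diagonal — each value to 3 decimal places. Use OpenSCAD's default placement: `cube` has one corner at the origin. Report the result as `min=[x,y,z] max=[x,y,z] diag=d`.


A = translate([7.9, 0.8, 2.4]) cube([17, 9.4, 4.3]) → bbox [7.9,0.8,2.4] .. [24.9,10.2,6.7]
B = cube([3.9, 1.9, 9.7]) → bbox [0,0,0] .. [3.9,1.9,9.7]
lo = A.lo+B.lo = [7.9+0, 0.8+0, 2.4+0] = [7.900,0.800,2.400]
hi = A.hi+B.hi = [24.9+3.9, 10.2+1.9, 6.7+9.7] = [28.800,12.100,16.400]
diag = √(20.9²+11.3²+14²) = √760.5 = 27.577

min=[7.900,0.800,2.400] max=[28.800,12.100,16.400] diag=27.577


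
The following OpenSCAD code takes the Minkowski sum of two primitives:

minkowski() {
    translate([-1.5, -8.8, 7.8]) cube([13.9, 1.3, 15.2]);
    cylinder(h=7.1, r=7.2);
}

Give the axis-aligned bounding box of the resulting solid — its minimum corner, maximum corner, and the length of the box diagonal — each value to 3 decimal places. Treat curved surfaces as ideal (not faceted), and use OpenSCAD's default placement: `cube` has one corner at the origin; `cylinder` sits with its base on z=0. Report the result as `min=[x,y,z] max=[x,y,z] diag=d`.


min=[-8.700,-16.000,7.800] max=[19.600,-0.300,30.100] diag=39.302

A = translate([-1.5, -8.8, 7.8]) cube([13.9, 1.3, 15.2]) → bbox [-1.5,-8.8,7.8] .. [12.4,-7.5,23]
B = cylinder(h=7.1, r=7.2) → bbox [-7.2,-7.2,0] .. [7.2,7.2,7.1]
lo = A.lo+B.lo = [-1.5-7.2, -8.8-7.2, 7.8+0] = [-8.700,-16.000,7.800]
hi = A.hi+B.hi = [12.4+7.2, -7.5+7.2, 23+7.1] = [19.600,-0.300,30.100]
diag = √(28.3²+15.7²+22.3²) = √1544.67 = 39.302


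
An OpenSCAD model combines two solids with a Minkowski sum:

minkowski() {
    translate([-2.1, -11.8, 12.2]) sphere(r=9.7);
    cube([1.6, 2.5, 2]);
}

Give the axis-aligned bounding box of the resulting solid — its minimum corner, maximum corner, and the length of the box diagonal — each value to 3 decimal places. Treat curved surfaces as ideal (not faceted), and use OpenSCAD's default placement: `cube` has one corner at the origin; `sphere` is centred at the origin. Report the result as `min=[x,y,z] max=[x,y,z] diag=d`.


A = translate([-2.1, -11.8, 12.2]) sphere(r=9.7) → bbox [-11.8,-21.5,2.5] .. [7.6,-2.1,21.9]
B = cube([1.6, 2.5, 2]) → bbox [0,0,0] .. [1.6,2.5,2]
lo = A.lo+B.lo = [-11.8+0, -21.5+0, 2.5+0] = [-11.800,-21.500,2.500]
hi = A.hi+B.hi = [7.6+1.6, -2.1+2.5, 21.9+2] = [9.200,0.400,23.900]
diag = √(21²+21.9²+21.4²) = √1378.57 = 37.129

min=[-11.800,-21.500,2.500] max=[9.200,0.400,23.900] diag=37.129


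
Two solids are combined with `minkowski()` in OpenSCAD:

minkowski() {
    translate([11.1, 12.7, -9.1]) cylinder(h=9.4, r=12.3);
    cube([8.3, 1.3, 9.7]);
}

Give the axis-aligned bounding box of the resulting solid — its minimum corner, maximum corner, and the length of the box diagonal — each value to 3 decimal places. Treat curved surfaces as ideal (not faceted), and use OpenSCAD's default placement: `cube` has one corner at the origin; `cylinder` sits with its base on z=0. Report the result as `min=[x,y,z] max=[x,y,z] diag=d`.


A = translate([11.1, 12.7, -9.1]) cylinder(h=9.4, r=12.3) → bbox [-1.2,0.4,-9.1] .. [23.4,25,0.3]
B = cube([8.3, 1.3, 9.7]) → bbox [0,0,0] .. [8.3,1.3,9.7]
lo = A.lo+B.lo = [-1.2+0, 0.4+0, -9.1+0] = [-1.200,0.400,-9.100]
hi = A.hi+B.hi = [23.4+8.3, 25+1.3, 0.3+9.7] = [31.700,26.300,10.000]
diag = √(32.9²+25.9²+19.1²) = √2118.03 = 46.022

min=[-1.200,0.400,-9.100] max=[31.700,26.300,10.000] diag=46.022


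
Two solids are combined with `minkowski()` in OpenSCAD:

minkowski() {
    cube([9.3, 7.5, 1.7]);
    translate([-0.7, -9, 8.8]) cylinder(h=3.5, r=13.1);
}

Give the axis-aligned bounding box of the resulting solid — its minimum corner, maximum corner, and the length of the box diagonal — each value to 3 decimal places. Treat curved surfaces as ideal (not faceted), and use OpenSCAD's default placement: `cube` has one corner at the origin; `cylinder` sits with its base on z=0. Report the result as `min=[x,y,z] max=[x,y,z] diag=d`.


min=[-13.800,-22.100,8.800] max=[21.700,11.600,14.000] diag=49.224

A = translate([-0.7, -9, 8.8]) cylinder(h=3.5, r=13.1) → bbox [-13.8,-22.1,8.8] .. [12.4,4.1,12.3]
B = cube([9.3, 7.5, 1.7]) → bbox [0,0,0] .. [9.3,7.5,1.7]
lo = A.lo+B.lo = [-13.8+0, -22.1+0, 8.8+0] = [-13.800,-22.100,8.800]
hi = A.hi+B.hi = [12.4+9.3, 4.1+7.5, 12.3+1.7] = [21.700,11.600,14.000]
diag = √(35.5²+33.7²+5.2²) = √2422.98 = 49.224


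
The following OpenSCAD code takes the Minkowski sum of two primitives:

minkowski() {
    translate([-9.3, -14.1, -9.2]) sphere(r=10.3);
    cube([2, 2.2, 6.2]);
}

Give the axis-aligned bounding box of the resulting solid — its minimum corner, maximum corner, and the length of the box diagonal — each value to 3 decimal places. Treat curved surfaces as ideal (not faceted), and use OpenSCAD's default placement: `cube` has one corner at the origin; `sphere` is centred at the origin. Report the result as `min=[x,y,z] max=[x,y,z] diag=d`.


A = translate([-9.3, -14.1, -9.2]) sphere(r=10.3) → bbox [-19.6,-24.4,-19.5] .. [1,-3.8,1.1]
B = cube([2, 2.2, 6.2]) → bbox [0,0,0] .. [2,2.2,6.2]
lo = A.lo+B.lo = [-19.6+0, -24.4+0, -19.5+0] = [-19.600,-24.400,-19.500]
hi = A.hi+B.hi = [1+2, -3.8+2.2, 1.1+6.2] = [3.000,-1.600,7.300]
diag = √(22.6²+22.8²+26.8²) = √1748.84 = 41.819

min=[-19.600,-24.400,-19.500] max=[3.000,-1.600,7.300] diag=41.819


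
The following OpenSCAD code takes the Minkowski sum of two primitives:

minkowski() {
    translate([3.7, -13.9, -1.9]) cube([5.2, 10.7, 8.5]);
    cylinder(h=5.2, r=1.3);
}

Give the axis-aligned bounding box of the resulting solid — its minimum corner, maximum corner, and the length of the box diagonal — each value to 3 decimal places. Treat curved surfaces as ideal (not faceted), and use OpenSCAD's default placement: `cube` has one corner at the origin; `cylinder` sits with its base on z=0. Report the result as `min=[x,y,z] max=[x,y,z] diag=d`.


min=[2.400,-15.200,-1.900] max=[10.200,-1.900,11.800] diag=20.626

A = translate([3.7, -13.9, -1.9]) cube([5.2, 10.7, 8.5]) → bbox [3.7,-13.9,-1.9] .. [8.9,-3.2,6.6]
B = cylinder(h=5.2, r=1.3) → bbox [-1.3,-1.3,0] .. [1.3,1.3,5.2]
lo = A.lo+B.lo = [3.7-1.3, -13.9-1.3, -1.9+0] = [2.400,-15.200,-1.900]
hi = A.hi+B.hi = [8.9+1.3, -3.2+1.3, 6.6+5.2] = [10.200,-1.900,11.800]
diag = √(7.8²+13.3²+13.7²) = √425.42 = 20.626


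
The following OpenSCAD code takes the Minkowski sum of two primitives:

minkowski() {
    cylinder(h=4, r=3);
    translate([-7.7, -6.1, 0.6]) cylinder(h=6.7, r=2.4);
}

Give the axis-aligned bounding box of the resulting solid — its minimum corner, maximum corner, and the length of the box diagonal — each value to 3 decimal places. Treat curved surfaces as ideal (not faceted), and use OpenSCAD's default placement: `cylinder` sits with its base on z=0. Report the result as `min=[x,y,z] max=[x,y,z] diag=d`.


min=[-13.100,-11.500,0.600] max=[-2.300,-0.700,11.300] diag=18.649

A = translate([-7.7, -6.1, 0.6]) cylinder(h=6.7, r=2.4) → bbox [-10.1,-8.5,0.6] .. [-5.3,-3.7,7.3]
B = cylinder(h=4, r=3) → bbox [-3,-3,0] .. [3,3,4]
lo = A.lo+B.lo = [-10.1-3, -8.5-3, 0.6+0] = [-13.100,-11.500,0.600]
hi = A.hi+B.hi = [-5.3+3, -3.7+3, 7.3+4] = [-2.300,-0.700,11.300]
diag = √(10.8²+10.8²+10.7²) = √347.77 = 18.649


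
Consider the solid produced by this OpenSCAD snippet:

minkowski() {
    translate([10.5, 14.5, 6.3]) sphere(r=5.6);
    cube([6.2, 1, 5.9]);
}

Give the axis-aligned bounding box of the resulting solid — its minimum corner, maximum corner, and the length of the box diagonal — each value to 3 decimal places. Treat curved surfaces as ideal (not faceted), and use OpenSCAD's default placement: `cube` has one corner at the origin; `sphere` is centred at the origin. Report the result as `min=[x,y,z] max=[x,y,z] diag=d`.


min=[4.900,8.900,0.700] max=[22.300,21.100,17.800] diag=27.277

A = translate([10.5, 14.5, 6.3]) sphere(r=5.6) → bbox [4.9,8.9,0.7] .. [16.1,20.1,11.9]
B = cube([6.2, 1, 5.9]) → bbox [0,0,0] .. [6.2,1,5.9]
lo = A.lo+B.lo = [4.9+0, 8.9+0, 0.7+0] = [4.900,8.900,0.700]
hi = A.hi+B.hi = [16.1+6.2, 20.1+1, 11.9+5.9] = [22.300,21.100,17.800]
diag = √(17.4²+12.2²+17.1²) = √744.01 = 27.277


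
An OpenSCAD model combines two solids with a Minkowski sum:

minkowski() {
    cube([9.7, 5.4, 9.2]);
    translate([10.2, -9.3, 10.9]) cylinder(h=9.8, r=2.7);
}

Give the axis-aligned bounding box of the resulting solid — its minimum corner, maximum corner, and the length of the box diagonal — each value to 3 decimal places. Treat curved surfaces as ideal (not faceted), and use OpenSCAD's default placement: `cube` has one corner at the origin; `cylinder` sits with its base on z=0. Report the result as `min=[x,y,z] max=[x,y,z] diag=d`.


min=[7.500,-12.000,10.900] max=[22.600,-1.200,29.900] diag=26.564

A = translate([10.2, -9.3, 10.9]) cylinder(h=9.8, r=2.7) → bbox [7.5,-12,10.9] .. [12.9,-6.6,20.7]
B = cube([9.7, 5.4, 9.2]) → bbox [0,0,0] .. [9.7,5.4,9.2]
lo = A.lo+B.lo = [7.5+0, -12+0, 10.9+0] = [7.500,-12.000,10.900]
hi = A.hi+B.hi = [12.9+9.7, -6.6+5.4, 20.7+9.2] = [22.600,-1.200,29.900]
diag = √(15.1²+10.8²+19²) = √705.65 = 26.564


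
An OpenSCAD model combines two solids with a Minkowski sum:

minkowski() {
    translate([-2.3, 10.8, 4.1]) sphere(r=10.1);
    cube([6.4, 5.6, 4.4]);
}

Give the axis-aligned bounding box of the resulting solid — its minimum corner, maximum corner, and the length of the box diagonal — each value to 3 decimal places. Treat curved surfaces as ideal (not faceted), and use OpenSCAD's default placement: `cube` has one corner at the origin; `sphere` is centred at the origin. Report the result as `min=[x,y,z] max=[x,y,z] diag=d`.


A = translate([-2.3, 10.8, 4.1]) sphere(r=10.1) → bbox [-12.4,0.7,-6] .. [7.8,20.9,14.2]
B = cube([6.4, 5.6, 4.4]) → bbox [0,0,0] .. [6.4,5.6,4.4]
lo = A.lo+B.lo = [-12.4+0, 0.7+0, -6+0] = [-12.400,0.700,-6.000]
hi = A.hi+B.hi = [7.8+6.4, 20.9+5.6, 14.2+4.4] = [14.200,26.500,18.600]
diag = √(26.6²+25.8²+24.6²) = √1978.36 = 44.479

min=[-12.400,0.700,-6.000] max=[14.200,26.500,18.600] diag=44.479


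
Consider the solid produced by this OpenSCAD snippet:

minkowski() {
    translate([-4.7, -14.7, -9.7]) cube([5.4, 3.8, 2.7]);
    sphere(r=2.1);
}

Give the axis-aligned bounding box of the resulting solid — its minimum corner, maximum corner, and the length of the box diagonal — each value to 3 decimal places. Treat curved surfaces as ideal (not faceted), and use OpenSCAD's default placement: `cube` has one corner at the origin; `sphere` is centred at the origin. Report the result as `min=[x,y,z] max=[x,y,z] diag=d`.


min=[-6.800,-16.800,-11.800] max=[2.800,-8.800,-4.900] diag=14.275

A = translate([-4.7, -14.7, -9.7]) cube([5.4, 3.8, 2.7]) → bbox [-4.7,-14.7,-9.7] .. [0.7,-10.9,-7]
B = sphere(r=2.1) → bbox [-2.1,-2.1,-2.1] .. [2.1,2.1,2.1]
lo = A.lo+B.lo = [-4.7-2.1, -14.7-2.1, -9.7-2.1] = [-6.800,-16.800,-11.800]
hi = A.hi+B.hi = [0.7+2.1, -10.9+2.1, -7+2.1] = [2.800,-8.800,-4.900]
diag = √(9.6²+8²+6.9²) = √203.77 = 14.275


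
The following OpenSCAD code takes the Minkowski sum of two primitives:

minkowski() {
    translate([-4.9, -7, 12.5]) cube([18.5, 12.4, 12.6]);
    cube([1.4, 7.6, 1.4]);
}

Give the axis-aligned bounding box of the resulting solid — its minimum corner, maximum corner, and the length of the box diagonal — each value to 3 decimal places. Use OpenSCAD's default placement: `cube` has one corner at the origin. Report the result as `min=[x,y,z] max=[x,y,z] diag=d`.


A = translate([-4.9, -7, 12.5]) cube([18.5, 12.4, 12.6]) → bbox [-4.9,-7,12.5] .. [13.6,5.4,25.1]
B = cube([1.4, 7.6, 1.4]) → bbox [0,0,0] .. [1.4,7.6,1.4]
lo = A.lo+B.lo = [-4.9+0, -7+0, 12.5+0] = [-4.900,-7.000,12.500]
hi = A.hi+B.hi = [13.6+1.4, 5.4+7.6, 25.1+1.4] = [15.000,13.000,26.500]
diag = √(19.9²+20²+14²) = √992.01 = 31.496

min=[-4.900,-7.000,12.500] max=[15.000,13.000,26.500] diag=31.496


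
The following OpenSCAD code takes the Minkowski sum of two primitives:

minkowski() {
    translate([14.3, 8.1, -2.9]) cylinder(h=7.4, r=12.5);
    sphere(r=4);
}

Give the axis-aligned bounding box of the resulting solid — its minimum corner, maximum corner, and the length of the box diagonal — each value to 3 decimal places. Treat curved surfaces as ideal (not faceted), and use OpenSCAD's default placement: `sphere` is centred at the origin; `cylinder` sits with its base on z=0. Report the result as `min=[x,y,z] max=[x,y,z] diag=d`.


min=[-2.200,-8.400,-6.900] max=[30.800,24.600,8.500] diag=49.144

A = translate([14.3, 8.1, -2.9]) cylinder(h=7.4, r=12.5) → bbox [1.8,-4.4,-2.9] .. [26.8,20.6,4.5]
B = sphere(r=4) → bbox [-4,-4,-4] .. [4,4,4]
lo = A.lo+B.lo = [1.8-4, -4.4-4, -2.9-4] = [-2.200,-8.400,-6.900]
hi = A.hi+B.hi = [26.8+4, 20.6+4, 4.5+4] = [30.800,24.600,8.500]
diag = √(33²+33²+15.4²) = √2415.16 = 49.144


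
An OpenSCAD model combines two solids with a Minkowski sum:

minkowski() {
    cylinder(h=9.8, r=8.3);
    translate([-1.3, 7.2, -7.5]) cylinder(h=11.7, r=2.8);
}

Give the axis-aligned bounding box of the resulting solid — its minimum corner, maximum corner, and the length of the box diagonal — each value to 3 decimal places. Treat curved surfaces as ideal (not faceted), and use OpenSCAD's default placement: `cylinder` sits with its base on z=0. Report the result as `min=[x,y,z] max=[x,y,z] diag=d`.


min=[-12.400,-3.900,-7.500] max=[9.800,18.300,14.000] diag=38.052

A = translate([-1.3, 7.2, -7.5]) cylinder(h=11.7, r=2.8) → bbox [-4.1,4.4,-7.5] .. [1.5,10,4.2]
B = cylinder(h=9.8, r=8.3) → bbox [-8.3,-8.3,0] .. [8.3,8.3,9.8]
lo = A.lo+B.lo = [-4.1-8.3, 4.4-8.3, -7.5+0] = [-12.400,-3.900,-7.500]
hi = A.hi+B.hi = [1.5+8.3, 10+8.3, 4.2+9.8] = [9.800,18.300,14.000]
diag = √(22.2²+22.2²+21.5²) = √1447.93 = 38.052


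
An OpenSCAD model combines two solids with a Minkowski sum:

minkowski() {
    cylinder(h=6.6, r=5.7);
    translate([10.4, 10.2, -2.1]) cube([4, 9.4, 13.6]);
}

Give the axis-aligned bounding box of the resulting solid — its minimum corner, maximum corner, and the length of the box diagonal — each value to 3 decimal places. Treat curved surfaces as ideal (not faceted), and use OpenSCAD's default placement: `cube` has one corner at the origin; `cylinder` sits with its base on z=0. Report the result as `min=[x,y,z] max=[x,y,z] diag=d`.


A = translate([10.4, 10.2, -2.1]) cube([4, 9.4, 13.6]) → bbox [10.4,10.2,-2.1] .. [14.4,19.6,11.5]
B = cylinder(h=6.6, r=5.7) → bbox [-5.7,-5.7,0] .. [5.7,5.7,6.6]
lo = A.lo+B.lo = [10.4-5.7, 10.2-5.7, -2.1+0] = [4.700,4.500,-2.100]
hi = A.hi+B.hi = [14.4+5.7, 19.6+5.7, 11.5+6.6] = [20.100,25.300,18.100]
diag = √(15.4²+20.8²+20.2²) = √1077.84 = 32.830

min=[4.700,4.500,-2.100] max=[20.100,25.300,18.100] diag=32.830


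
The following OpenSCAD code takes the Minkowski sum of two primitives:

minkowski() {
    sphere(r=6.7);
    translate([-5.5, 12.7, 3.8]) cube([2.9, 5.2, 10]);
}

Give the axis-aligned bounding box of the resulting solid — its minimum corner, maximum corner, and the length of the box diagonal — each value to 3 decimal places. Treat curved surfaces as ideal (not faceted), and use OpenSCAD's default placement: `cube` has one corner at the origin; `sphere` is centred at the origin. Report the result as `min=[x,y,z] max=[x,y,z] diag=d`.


A = translate([-5.5, 12.7, 3.8]) cube([2.9, 5.2, 10]) → bbox [-5.5,12.7,3.8] .. [-2.6,17.9,13.8]
B = sphere(r=6.7) → bbox [-6.7,-6.7,-6.7] .. [6.7,6.7,6.7]
lo = A.lo+B.lo = [-5.5-6.7, 12.7-6.7, 3.8-6.7] = [-12.200,6.000,-2.900]
hi = A.hi+B.hi = [-2.6+6.7, 17.9+6.7, 13.8+6.7] = [4.100,24.600,20.500]
diag = √(16.3²+18.6²+23.4²) = √1159.21 = 34.047

min=[-12.200,6.000,-2.900] max=[4.100,24.600,20.500] diag=34.047


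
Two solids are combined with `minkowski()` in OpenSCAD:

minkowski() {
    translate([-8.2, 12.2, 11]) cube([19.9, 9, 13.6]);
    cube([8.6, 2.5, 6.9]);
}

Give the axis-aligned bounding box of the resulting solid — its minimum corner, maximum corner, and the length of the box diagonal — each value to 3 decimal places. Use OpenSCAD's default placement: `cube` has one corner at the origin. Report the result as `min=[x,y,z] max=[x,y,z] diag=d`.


A = translate([-8.2, 12.2, 11]) cube([19.9, 9, 13.6]) → bbox [-8.2,12.2,11] .. [11.7,21.2,24.6]
B = cube([8.6, 2.5, 6.9]) → bbox [0,0,0] .. [8.6,2.5,6.9]
lo = A.lo+B.lo = [-8.2+0, 12.2+0, 11+0] = [-8.200,12.200,11.000]
hi = A.hi+B.hi = [11.7+8.6, 21.2+2.5, 24.6+6.9] = [20.300,23.700,31.500]
diag = √(28.5²+11.5²+20.5²) = √1364.75 = 36.943

min=[-8.200,12.200,11.000] max=[20.300,23.700,31.500] diag=36.943


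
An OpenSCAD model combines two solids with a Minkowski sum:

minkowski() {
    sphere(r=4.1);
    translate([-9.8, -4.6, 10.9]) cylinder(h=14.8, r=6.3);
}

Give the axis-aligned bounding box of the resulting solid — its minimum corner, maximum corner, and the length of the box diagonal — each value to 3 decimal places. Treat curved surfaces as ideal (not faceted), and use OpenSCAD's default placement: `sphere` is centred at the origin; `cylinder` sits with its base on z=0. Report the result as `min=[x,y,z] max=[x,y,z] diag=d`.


A = translate([-9.8, -4.6, 10.9]) cylinder(h=14.8, r=6.3) → bbox [-16.1,-10.9,10.9] .. [-3.5,1.7,25.7]
B = sphere(r=4.1) → bbox [-4.1,-4.1,-4.1] .. [4.1,4.1,4.1]
lo = A.lo+B.lo = [-16.1-4.1, -10.9-4.1, 10.9-4.1] = [-20.200,-15.000,6.800]
hi = A.hi+B.hi = [-3.5+4.1, 1.7+4.1, 25.7+4.1] = [0.600,5.800,29.800]
diag = √(20.8²+20.8²+23²) = √1394.28 = 37.340

min=[-20.200,-15.000,6.800] max=[0.600,5.800,29.800] diag=37.340


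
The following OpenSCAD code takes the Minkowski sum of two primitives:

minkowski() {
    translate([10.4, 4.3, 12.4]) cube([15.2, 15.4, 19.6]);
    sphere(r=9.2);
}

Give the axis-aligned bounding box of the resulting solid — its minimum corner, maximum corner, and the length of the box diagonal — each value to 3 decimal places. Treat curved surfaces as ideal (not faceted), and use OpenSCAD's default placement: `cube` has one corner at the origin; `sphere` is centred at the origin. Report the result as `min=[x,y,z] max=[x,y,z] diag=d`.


A = translate([10.4, 4.3, 12.4]) cube([15.2, 15.4, 19.6]) → bbox [10.4,4.3,12.4] .. [25.6,19.7,32]
B = sphere(r=9.2) → bbox [-9.2,-9.2,-9.2] .. [9.2,9.2,9.2]
lo = A.lo+B.lo = [10.4-9.2, 4.3-9.2, 12.4-9.2] = [1.200,-4.900,3.200]
hi = A.hi+B.hi = [25.6+9.2, 19.7+9.2, 32+9.2] = [34.800,28.900,41.200]
diag = √(33.6²+33.8²+38²) = √3715.4 = 60.954

min=[1.200,-4.900,3.200] max=[34.800,28.900,41.200] diag=60.954


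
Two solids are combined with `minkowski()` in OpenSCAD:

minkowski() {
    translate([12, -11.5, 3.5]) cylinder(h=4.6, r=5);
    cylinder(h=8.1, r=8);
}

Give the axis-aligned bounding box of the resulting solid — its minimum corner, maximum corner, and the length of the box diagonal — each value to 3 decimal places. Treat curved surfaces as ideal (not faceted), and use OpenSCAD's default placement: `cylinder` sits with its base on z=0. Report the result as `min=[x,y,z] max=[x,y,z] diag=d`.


min=[-1.000,-24.500,3.500] max=[25.000,1.500,16.200] diag=38.901

A = translate([12, -11.5, 3.5]) cylinder(h=4.6, r=5) → bbox [7,-16.5,3.5] .. [17,-6.5,8.1]
B = cylinder(h=8.1, r=8) → bbox [-8,-8,0] .. [8,8,8.1]
lo = A.lo+B.lo = [7-8, -16.5-8, 3.5+0] = [-1.000,-24.500,3.500]
hi = A.hi+B.hi = [17+8, -6.5+8, 8.1+8.1] = [25.000,1.500,16.200]
diag = √(26²+26²+12.7²) = √1513.29 = 38.901


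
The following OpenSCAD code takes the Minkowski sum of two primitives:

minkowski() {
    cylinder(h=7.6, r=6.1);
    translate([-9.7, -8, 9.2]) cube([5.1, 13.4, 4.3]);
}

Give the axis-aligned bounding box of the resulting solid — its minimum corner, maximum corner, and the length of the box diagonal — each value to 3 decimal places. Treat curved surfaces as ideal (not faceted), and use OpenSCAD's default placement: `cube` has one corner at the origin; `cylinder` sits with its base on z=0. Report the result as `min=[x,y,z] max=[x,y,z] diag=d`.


min=[-15.800,-14.100,9.200] max=[1.500,11.500,21.100] diag=33.110

A = translate([-9.7, -8, 9.2]) cube([5.1, 13.4, 4.3]) → bbox [-9.7,-8,9.2] .. [-4.6,5.4,13.5]
B = cylinder(h=7.6, r=6.1) → bbox [-6.1,-6.1,0] .. [6.1,6.1,7.6]
lo = A.lo+B.lo = [-9.7-6.1, -8-6.1, 9.2+0] = [-15.800,-14.100,9.200]
hi = A.hi+B.hi = [-4.6+6.1, 5.4+6.1, 13.5+7.6] = [1.500,11.500,21.100]
diag = √(17.3²+25.6²+11.9²) = √1096.26 = 33.110


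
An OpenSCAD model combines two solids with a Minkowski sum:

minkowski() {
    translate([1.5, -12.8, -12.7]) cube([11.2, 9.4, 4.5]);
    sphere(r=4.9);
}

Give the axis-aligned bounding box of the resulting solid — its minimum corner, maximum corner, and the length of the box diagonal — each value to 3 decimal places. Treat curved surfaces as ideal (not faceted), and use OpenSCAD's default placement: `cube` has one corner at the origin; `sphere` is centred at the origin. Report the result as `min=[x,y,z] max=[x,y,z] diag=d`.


min=[-3.400,-17.700,-17.600] max=[17.600,1.500,-3.300] diag=31.845

A = translate([1.5, -12.8, -12.7]) cube([11.2, 9.4, 4.5]) → bbox [1.5,-12.8,-12.7] .. [12.7,-3.4,-8.2]
B = sphere(r=4.9) → bbox [-4.9,-4.9,-4.9] .. [4.9,4.9,4.9]
lo = A.lo+B.lo = [1.5-4.9, -12.8-4.9, -12.7-4.9] = [-3.400,-17.700,-17.600]
hi = A.hi+B.hi = [12.7+4.9, -3.4+4.9, -8.2+4.9] = [17.600,1.500,-3.300]
diag = √(21²+19.2²+14.3²) = √1014.13 = 31.845


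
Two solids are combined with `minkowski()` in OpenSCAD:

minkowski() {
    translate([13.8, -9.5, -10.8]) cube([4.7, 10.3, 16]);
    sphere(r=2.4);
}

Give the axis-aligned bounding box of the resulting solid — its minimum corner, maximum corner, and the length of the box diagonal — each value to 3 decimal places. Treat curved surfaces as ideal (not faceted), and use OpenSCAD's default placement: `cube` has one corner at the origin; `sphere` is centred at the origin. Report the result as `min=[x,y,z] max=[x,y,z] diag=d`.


A = translate([13.8, -9.5, -10.8]) cube([4.7, 10.3, 16]) → bbox [13.8,-9.5,-10.8] .. [18.5,0.8,5.2]
B = sphere(r=2.4) → bbox [-2.4,-2.4,-2.4] .. [2.4,2.4,2.4]
lo = A.lo+B.lo = [13.8-2.4, -9.5-2.4, -10.8-2.4] = [11.400,-11.900,-13.200]
hi = A.hi+B.hi = [18.5+2.4, 0.8+2.4, 5.2+2.4] = [20.900,3.200,7.600]
diag = √(9.5²+15.1²+20.8²) = √750.9 = 27.403

min=[11.400,-11.900,-13.200] max=[20.900,3.200,7.600] diag=27.403


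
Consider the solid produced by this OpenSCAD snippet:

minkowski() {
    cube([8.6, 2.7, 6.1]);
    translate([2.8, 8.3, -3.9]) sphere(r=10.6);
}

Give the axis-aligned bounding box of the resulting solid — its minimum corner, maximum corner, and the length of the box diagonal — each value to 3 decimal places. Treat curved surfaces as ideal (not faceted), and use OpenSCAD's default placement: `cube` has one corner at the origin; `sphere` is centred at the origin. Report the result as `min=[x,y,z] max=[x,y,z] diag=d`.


A = translate([2.8, 8.3, -3.9]) sphere(r=10.6) → bbox [-7.8,-2.3,-14.5] .. [13.4,18.9,6.7]
B = cube([8.6, 2.7, 6.1]) → bbox [0,0,0] .. [8.6,2.7,6.1]
lo = A.lo+B.lo = [-7.8+0, -2.3+0, -14.5+0] = [-7.800,-2.300,-14.500]
hi = A.hi+B.hi = [13.4+8.6, 18.9+2.7, 6.7+6.1] = [22.000,21.600,12.800]
diag = √(29.8²+23.9²+27.3²) = √2204.54 = 46.953

min=[-7.800,-2.300,-14.500] max=[22.000,21.600,12.800] diag=46.953


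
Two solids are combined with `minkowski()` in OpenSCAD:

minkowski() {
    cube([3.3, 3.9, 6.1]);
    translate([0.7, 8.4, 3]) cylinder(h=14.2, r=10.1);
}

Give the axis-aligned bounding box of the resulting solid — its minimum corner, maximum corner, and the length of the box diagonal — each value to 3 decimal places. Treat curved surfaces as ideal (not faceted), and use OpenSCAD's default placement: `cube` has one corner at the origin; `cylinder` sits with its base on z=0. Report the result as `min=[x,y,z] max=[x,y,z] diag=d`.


A = translate([0.7, 8.4, 3]) cylinder(h=14.2, r=10.1) → bbox [-9.4,-1.7,3] .. [10.8,18.5,17.2]
B = cube([3.3, 3.9, 6.1]) → bbox [0,0,0] .. [3.3,3.9,6.1]
lo = A.lo+B.lo = [-9.4+0, -1.7+0, 3+0] = [-9.400,-1.700,3.000]
hi = A.hi+B.hi = [10.8+3.3, 18.5+3.9, 17.2+6.1] = [14.100,22.400,23.300]
diag = √(23.5²+24.1²+20.3²) = √1545.15 = 39.308

min=[-9.400,-1.700,3.000] max=[14.100,22.400,23.300] diag=39.308


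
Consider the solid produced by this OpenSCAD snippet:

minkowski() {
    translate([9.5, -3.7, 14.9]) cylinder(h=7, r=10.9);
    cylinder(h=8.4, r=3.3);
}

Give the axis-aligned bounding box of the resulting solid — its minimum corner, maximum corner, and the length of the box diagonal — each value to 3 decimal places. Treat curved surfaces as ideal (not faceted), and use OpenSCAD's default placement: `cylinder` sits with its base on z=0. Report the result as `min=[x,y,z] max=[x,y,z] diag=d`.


min=[-4.700,-17.900,14.900] max=[23.700,10.500,30.300] diag=43.015

A = translate([9.5, -3.7, 14.9]) cylinder(h=7, r=10.9) → bbox [-1.4,-14.6,14.9] .. [20.4,7.2,21.9]
B = cylinder(h=8.4, r=3.3) → bbox [-3.3,-3.3,0] .. [3.3,3.3,8.4]
lo = A.lo+B.lo = [-1.4-3.3, -14.6-3.3, 14.9+0] = [-4.700,-17.900,14.900]
hi = A.hi+B.hi = [20.4+3.3, 7.2+3.3, 21.9+8.4] = [23.700,10.500,30.300]
diag = √(28.4²+28.4²+15.4²) = √1850.28 = 43.015


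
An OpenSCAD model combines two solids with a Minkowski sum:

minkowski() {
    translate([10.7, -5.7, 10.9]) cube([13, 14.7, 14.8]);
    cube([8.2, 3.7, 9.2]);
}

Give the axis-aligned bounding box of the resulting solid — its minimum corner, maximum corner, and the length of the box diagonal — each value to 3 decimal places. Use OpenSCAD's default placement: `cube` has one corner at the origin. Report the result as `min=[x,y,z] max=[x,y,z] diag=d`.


A = translate([10.7, -5.7, 10.9]) cube([13, 14.7, 14.8]) → bbox [10.7,-5.7,10.9] .. [23.7,9,25.7]
B = cube([8.2, 3.7, 9.2]) → bbox [0,0,0] .. [8.2,3.7,9.2]
lo = A.lo+B.lo = [10.7+0, -5.7+0, 10.9+0] = [10.700,-5.700,10.900]
hi = A.hi+B.hi = [23.7+8.2, 9+3.7, 25.7+9.2] = [31.900,12.700,34.900]
diag = √(21.2²+18.4²+24²) = √1364 = 36.932

min=[10.700,-5.700,10.900] max=[31.900,12.700,34.900] diag=36.932


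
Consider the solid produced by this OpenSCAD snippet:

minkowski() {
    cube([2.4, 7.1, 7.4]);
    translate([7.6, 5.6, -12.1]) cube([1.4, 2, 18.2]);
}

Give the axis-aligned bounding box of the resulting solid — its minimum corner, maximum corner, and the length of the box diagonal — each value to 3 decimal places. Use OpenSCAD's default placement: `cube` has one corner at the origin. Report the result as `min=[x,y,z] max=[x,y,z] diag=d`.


min=[7.600,5.600,-12.100] max=[11.400,14.700,13.500] diag=27.434

A = translate([7.6, 5.6, -12.1]) cube([1.4, 2, 18.2]) → bbox [7.6,5.6,-12.1] .. [9,7.6,6.1]
B = cube([2.4, 7.1, 7.4]) → bbox [0,0,0] .. [2.4,7.1,7.4]
lo = A.lo+B.lo = [7.6+0, 5.6+0, -12.1+0] = [7.600,5.600,-12.100]
hi = A.hi+B.hi = [9+2.4, 7.6+7.1, 6.1+7.4] = [11.400,14.700,13.500]
diag = √(3.8²+9.1²+25.6²) = √752.61 = 27.434


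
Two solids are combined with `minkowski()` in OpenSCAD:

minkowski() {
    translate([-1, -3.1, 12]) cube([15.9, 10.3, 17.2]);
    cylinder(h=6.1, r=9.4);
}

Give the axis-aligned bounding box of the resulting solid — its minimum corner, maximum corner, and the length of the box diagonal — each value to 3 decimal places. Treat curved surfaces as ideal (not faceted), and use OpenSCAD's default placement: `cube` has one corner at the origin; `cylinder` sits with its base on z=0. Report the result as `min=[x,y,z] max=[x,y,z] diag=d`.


A = translate([-1, -3.1, 12]) cube([15.9, 10.3, 17.2]) → bbox [-1,-3.1,12] .. [14.9,7.2,29.2]
B = cylinder(h=6.1, r=9.4) → bbox [-9.4,-9.4,0] .. [9.4,9.4,6.1]
lo = A.lo+B.lo = [-1-9.4, -3.1-9.4, 12+0] = [-10.400,-12.500,12.000]
hi = A.hi+B.hi = [14.9+9.4, 7.2+9.4, 29.2+6.1] = [24.300,16.600,35.300]
diag = √(34.7²+29.1²+23.3²) = √2593.79 = 50.929

min=[-10.400,-12.500,12.000] max=[24.300,16.600,35.300] diag=50.929


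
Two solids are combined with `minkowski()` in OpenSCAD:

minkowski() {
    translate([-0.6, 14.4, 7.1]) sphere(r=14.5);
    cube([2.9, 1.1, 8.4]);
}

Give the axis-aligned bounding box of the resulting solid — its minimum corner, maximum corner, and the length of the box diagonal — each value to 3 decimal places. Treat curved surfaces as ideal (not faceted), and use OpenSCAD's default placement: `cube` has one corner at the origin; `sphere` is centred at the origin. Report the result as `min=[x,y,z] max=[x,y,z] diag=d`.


A = translate([-0.6, 14.4, 7.1]) sphere(r=14.5) → bbox [-15.1,-0.1,-7.4] .. [13.9,28.9,21.6]
B = cube([2.9, 1.1, 8.4]) → bbox [0,0,0] .. [2.9,1.1,8.4]
lo = A.lo+B.lo = [-15.1+0, -0.1+0, -7.4+0] = [-15.100,-0.100,-7.400]
hi = A.hi+B.hi = [13.9+2.9, 28.9+1.1, 21.6+8.4] = [16.800,30.000,30.000]
diag = √(31.9²+30.1²+37.4²) = √3322.38 = 57.640

min=[-15.100,-0.100,-7.400] max=[16.800,30.000,30.000] diag=57.640


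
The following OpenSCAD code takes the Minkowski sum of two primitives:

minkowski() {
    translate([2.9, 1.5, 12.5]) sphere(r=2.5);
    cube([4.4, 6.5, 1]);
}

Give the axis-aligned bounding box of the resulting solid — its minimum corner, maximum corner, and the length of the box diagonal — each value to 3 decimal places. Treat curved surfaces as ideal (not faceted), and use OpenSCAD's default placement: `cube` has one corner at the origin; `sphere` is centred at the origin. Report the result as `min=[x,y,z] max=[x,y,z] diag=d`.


min=[0.400,-1.000,10.000] max=[9.800,10.500,16.000] diag=16.019

A = translate([2.9, 1.5, 12.5]) sphere(r=2.5) → bbox [0.4,-1,10] .. [5.4,4,15]
B = cube([4.4, 6.5, 1]) → bbox [0,0,0] .. [4.4,6.5,1]
lo = A.lo+B.lo = [0.4+0, -1+0, 10+0] = [0.400,-1.000,10.000]
hi = A.hi+B.hi = [5.4+4.4, 4+6.5, 15+1] = [9.800,10.500,16.000]
diag = √(9.4²+11.5²+6²) = √256.61 = 16.019


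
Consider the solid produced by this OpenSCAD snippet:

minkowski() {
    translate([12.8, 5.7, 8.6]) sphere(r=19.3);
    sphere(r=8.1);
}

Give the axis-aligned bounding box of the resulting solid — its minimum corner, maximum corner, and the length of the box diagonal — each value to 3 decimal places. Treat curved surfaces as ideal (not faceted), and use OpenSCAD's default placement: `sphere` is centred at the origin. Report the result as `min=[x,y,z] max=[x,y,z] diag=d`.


min=[-14.600,-21.700,-18.800] max=[40.200,33.100,36.000] diag=94.916

A = translate([12.8, 5.7, 8.6]) sphere(r=19.3) → bbox [-6.5,-13.6,-10.7] .. [32.1,25,27.9]
B = sphere(r=8.1) → bbox [-8.1,-8.1,-8.1] .. [8.1,8.1,8.1]
lo = A.lo+B.lo = [-6.5-8.1, -13.6-8.1, -10.7-8.1] = [-14.600,-21.700,-18.800]
hi = A.hi+B.hi = [32.1+8.1, 25+8.1, 27.9+8.1] = [40.200,33.100,36.000]
diag = √(54.8²+54.8²+54.8²) = √9009.12 = 94.916


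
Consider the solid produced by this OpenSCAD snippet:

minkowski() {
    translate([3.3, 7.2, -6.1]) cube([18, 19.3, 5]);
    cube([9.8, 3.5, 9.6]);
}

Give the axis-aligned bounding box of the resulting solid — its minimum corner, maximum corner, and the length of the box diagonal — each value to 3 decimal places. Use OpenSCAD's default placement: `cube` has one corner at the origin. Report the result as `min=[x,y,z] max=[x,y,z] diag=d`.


A = translate([3.3, 7.2, -6.1]) cube([18, 19.3, 5]) → bbox [3.3,7.2,-6.1] .. [21.3,26.5,-1.1]
B = cube([9.8, 3.5, 9.6]) → bbox [0,0,0] .. [9.8,3.5,9.6]
lo = A.lo+B.lo = [3.3+0, 7.2+0, -6.1+0] = [3.300,7.200,-6.100]
hi = A.hi+B.hi = [21.3+9.8, 26.5+3.5, -1.1+9.6] = [31.100,30.000,8.500]
diag = √(27.8²+22.8²+14.6²) = √1505.84 = 38.805

min=[3.300,7.200,-6.100] max=[31.100,30.000,8.500] diag=38.805


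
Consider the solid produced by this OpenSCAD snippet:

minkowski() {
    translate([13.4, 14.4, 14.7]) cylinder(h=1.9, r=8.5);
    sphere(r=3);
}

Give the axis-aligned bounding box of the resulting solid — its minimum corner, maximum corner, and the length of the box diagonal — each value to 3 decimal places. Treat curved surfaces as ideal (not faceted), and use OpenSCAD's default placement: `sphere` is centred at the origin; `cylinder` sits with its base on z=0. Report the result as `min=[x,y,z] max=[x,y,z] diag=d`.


A = translate([13.4, 14.4, 14.7]) cylinder(h=1.9, r=8.5) → bbox [4.9,5.9,14.7] .. [21.9,22.9,16.6]
B = sphere(r=3) → bbox [-3,-3,-3] .. [3,3,3]
lo = A.lo+B.lo = [4.9-3, 5.9-3, 14.7-3] = [1.900,2.900,11.700]
hi = A.hi+B.hi = [21.9+3, 22.9+3, 16.6+3] = [24.900,25.900,19.600]
diag = √(23²+23²+7.9²) = √1120.41 = 33.473

min=[1.900,2.900,11.700] max=[24.900,25.900,19.600] diag=33.473


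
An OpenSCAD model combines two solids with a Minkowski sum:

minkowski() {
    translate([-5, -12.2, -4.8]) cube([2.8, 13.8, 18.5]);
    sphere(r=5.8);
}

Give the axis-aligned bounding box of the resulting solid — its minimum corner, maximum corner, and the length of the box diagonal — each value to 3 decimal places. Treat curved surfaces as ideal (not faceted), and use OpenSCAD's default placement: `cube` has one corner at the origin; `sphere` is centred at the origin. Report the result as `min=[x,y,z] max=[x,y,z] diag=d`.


A = translate([-5, -12.2, -4.8]) cube([2.8, 13.8, 18.5]) → bbox [-5,-12.2,-4.8] .. [-2.2,1.6,13.7]
B = sphere(r=5.8) → bbox [-5.8,-5.8,-5.8] .. [5.8,5.8,5.8]
lo = A.lo+B.lo = [-5-5.8, -12.2-5.8, -4.8-5.8] = [-10.800,-18.000,-10.600]
hi = A.hi+B.hi = [-2.2+5.8, 1.6+5.8, 13.7+5.8] = [3.600,7.400,19.500]
diag = √(14.4²+25.4²+30.1²) = √1758.53 = 41.935

min=[-10.800,-18.000,-10.600] max=[3.600,7.400,19.500] diag=41.935


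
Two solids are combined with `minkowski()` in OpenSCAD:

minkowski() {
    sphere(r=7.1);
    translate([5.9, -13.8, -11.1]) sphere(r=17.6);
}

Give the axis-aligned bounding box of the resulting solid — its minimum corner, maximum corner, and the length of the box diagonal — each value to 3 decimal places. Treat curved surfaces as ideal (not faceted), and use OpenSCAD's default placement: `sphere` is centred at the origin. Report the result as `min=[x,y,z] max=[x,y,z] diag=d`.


min=[-18.800,-38.500,-35.800] max=[30.600,10.900,13.600] diag=85.563

A = translate([5.9, -13.8, -11.1]) sphere(r=17.6) → bbox [-11.7,-31.4,-28.7] .. [23.5,3.8,6.5]
B = sphere(r=7.1) → bbox [-7.1,-7.1,-7.1] .. [7.1,7.1,7.1]
lo = A.lo+B.lo = [-11.7-7.1, -31.4-7.1, -28.7-7.1] = [-18.800,-38.500,-35.800]
hi = A.hi+B.hi = [23.5+7.1, 3.8+7.1, 6.5+7.1] = [30.600,10.900,13.600]
diag = √(49.4²+49.4²+49.4²) = √7321.08 = 85.563
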